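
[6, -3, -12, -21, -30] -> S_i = 6 + -9*i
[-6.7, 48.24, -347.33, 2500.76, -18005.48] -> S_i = -6.70*(-7.20)^i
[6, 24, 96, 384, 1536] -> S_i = 6*4^i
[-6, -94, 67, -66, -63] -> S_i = Random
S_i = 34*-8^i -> [34, -272, 2176, -17408, 139264]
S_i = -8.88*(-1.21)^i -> [-8.88, 10.74, -13.0, 15.73, -19.04]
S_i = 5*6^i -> [5, 30, 180, 1080, 6480]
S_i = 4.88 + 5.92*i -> [4.88, 10.8, 16.72, 22.64, 28.56]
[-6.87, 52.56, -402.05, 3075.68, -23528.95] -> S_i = -6.87*(-7.65)^i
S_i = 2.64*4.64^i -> [2.64, 12.25, 56.84, 263.73, 1223.7]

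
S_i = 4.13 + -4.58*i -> [4.13, -0.45, -5.03, -9.61, -14.19]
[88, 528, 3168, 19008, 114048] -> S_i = 88*6^i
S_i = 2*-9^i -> [2, -18, 162, -1458, 13122]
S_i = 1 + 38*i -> [1, 39, 77, 115, 153]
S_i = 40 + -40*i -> [40, 0, -40, -80, -120]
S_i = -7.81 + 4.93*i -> [-7.81, -2.88, 2.05, 6.98, 11.91]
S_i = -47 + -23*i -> [-47, -70, -93, -116, -139]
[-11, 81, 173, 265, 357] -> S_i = -11 + 92*i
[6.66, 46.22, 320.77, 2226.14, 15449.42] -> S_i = 6.66*6.94^i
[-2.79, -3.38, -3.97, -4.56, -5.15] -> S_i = -2.79 + -0.59*i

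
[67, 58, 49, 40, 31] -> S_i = 67 + -9*i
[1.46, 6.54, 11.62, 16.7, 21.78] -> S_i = 1.46 + 5.08*i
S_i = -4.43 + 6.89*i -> [-4.43, 2.46, 9.35, 16.24, 23.13]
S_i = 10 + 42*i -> [10, 52, 94, 136, 178]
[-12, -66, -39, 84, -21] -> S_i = Random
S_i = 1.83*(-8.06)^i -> [1.83, -14.75, 118.88, -958.2, 7723.09]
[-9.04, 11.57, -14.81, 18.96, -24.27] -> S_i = -9.04*(-1.28)^i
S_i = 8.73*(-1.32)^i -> [8.73, -11.52, 15.21, -20.08, 26.5]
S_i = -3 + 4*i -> [-3, 1, 5, 9, 13]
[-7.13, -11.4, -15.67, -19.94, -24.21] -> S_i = -7.13 + -4.27*i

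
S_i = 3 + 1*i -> [3, 4, 5, 6, 7]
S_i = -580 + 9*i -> [-580, -571, -562, -553, -544]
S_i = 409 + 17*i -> [409, 426, 443, 460, 477]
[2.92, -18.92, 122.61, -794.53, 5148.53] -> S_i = 2.92*(-6.48)^i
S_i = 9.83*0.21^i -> [9.83, 2.06, 0.43, 0.09, 0.02]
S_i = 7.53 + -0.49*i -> [7.53, 7.04, 6.55, 6.06, 5.57]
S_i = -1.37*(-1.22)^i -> [-1.37, 1.67, -2.04, 2.49, -3.04]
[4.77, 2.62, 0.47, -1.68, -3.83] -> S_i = 4.77 + -2.15*i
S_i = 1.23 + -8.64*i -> [1.23, -7.41, -16.05, -24.69, -33.33]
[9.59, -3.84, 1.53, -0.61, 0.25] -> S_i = 9.59*(-0.40)^i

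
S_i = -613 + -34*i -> [-613, -647, -681, -715, -749]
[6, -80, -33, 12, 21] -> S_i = Random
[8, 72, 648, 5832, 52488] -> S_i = 8*9^i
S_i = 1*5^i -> [1, 5, 25, 125, 625]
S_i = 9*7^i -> [9, 63, 441, 3087, 21609]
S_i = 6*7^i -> [6, 42, 294, 2058, 14406]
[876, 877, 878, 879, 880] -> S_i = 876 + 1*i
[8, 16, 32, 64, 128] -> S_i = 8*2^i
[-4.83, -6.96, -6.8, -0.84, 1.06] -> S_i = Random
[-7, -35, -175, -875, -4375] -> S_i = -7*5^i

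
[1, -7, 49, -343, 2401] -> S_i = 1*-7^i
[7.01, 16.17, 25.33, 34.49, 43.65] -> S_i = 7.01 + 9.16*i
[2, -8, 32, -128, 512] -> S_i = 2*-4^i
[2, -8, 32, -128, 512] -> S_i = 2*-4^i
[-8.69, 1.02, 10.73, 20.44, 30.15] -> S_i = -8.69 + 9.71*i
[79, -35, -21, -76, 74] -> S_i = Random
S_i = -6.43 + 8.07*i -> [-6.43, 1.64, 9.71, 17.78, 25.85]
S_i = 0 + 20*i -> [0, 20, 40, 60, 80]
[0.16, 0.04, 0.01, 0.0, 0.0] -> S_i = 0.16*0.28^i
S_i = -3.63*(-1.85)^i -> [-3.63, 6.72, -12.42, 22.98, -42.52]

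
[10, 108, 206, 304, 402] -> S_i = 10 + 98*i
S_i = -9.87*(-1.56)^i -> [-9.87, 15.4, -24.02, 37.47, -58.45]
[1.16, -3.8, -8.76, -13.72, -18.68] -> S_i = 1.16 + -4.96*i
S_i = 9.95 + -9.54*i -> [9.95, 0.41, -9.13, -18.67, -28.21]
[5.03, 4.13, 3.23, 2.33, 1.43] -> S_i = 5.03 + -0.90*i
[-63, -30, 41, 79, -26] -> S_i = Random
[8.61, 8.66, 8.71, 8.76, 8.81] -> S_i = 8.61 + 0.05*i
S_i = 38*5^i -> [38, 190, 950, 4750, 23750]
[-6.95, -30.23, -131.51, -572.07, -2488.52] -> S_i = -6.95*4.35^i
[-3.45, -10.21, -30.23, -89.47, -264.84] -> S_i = -3.45*2.96^i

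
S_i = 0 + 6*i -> [0, 6, 12, 18, 24]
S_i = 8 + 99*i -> [8, 107, 206, 305, 404]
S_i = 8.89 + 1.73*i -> [8.89, 10.62, 12.35, 14.08, 15.81]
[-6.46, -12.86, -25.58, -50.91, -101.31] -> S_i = -6.46*1.99^i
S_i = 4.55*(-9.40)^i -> [4.55, -42.77, 402.04, -3779.16, 35524.08]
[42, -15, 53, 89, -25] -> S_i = Random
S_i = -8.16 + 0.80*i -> [-8.16, -7.36, -6.56, -5.76, -4.96]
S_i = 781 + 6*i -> [781, 787, 793, 799, 805]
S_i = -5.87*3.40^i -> [-5.87, -19.96, -67.86, -230.71, -784.43]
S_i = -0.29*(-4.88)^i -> [-0.29, 1.42, -6.91, 33.7, -164.47]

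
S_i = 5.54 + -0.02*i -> [5.54, 5.52, 5.5, 5.48, 5.46]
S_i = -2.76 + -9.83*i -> [-2.76, -12.59, -22.42, -32.25, -42.08]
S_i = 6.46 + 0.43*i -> [6.46, 6.89, 7.32, 7.75, 8.18]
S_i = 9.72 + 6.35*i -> [9.72, 16.07, 22.42, 28.77, 35.12]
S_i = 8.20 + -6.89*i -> [8.2, 1.31, -5.58, -12.47, -19.36]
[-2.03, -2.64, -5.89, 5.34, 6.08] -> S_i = Random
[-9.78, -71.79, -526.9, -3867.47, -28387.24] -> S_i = -9.78*7.34^i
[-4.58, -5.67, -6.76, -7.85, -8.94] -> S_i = -4.58 + -1.09*i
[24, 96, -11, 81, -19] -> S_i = Random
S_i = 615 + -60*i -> [615, 555, 495, 435, 375]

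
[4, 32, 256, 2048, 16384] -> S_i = 4*8^i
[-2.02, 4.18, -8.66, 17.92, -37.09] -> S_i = -2.02*(-2.07)^i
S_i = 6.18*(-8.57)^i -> [6.18, -52.96, 453.89, -3889.83, 33335.87]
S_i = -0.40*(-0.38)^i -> [-0.4, 0.15, -0.06, 0.02, -0.01]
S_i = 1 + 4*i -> [1, 5, 9, 13, 17]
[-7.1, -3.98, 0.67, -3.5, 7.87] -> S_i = Random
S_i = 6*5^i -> [6, 30, 150, 750, 3750]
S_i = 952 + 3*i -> [952, 955, 958, 961, 964]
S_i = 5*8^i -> [5, 40, 320, 2560, 20480]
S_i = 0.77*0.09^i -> [0.77, 0.07, 0.01, 0.0, 0.0]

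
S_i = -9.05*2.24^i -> [-9.05, -20.27, -45.41, -101.72, -227.85]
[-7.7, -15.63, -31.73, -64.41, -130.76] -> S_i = -7.70*2.03^i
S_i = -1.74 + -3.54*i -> [-1.74, -5.28, -8.82, -12.36, -15.9]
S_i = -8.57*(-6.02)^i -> [-8.57, 51.59, -310.58, 1869.69, -11255.55]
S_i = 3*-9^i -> [3, -27, 243, -2187, 19683]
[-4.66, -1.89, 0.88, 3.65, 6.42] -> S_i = -4.66 + 2.77*i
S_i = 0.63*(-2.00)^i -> [0.63, -1.26, 2.52, -5.04, 10.08]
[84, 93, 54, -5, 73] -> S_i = Random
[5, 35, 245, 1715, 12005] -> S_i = 5*7^i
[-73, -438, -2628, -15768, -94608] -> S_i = -73*6^i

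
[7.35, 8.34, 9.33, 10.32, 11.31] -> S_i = 7.35 + 0.99*i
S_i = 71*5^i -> [71, 355, 1775, 8875, 44375]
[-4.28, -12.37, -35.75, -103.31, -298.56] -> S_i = -4.28*2.89^i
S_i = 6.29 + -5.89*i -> [6.29, 0.4, -5.49, -11.38, -17.27]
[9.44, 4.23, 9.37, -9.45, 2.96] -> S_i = Random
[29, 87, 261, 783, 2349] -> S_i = 29*3^i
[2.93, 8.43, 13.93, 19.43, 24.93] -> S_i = 2.93 + 5.50*i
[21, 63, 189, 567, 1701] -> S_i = 21*3^i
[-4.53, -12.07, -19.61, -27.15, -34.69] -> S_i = -4.53 + -7.54*i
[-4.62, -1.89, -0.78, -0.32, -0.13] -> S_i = -4.62*0.41^i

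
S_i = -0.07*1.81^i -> [-0.07, -0.13, -0.23, -0.42, -0.75]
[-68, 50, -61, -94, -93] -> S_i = Random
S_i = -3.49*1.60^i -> [-3.49, -5.58, -8.93, -14.3, -22.87]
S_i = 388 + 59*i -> [388, 447, 506, 565, 624]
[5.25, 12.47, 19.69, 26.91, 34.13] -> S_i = 5.25 + 7.22*i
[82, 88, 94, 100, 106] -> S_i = 82 + 6*i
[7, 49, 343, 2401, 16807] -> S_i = 7*7^i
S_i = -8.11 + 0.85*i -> [-8.11, -7.26, -6.41, -5.56, -4.71]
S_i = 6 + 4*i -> [6, 10, 14, 18, 22]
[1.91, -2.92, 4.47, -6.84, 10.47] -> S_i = 1.91*(-1.53)^i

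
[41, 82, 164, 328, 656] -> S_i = 41*2^i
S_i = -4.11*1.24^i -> [-4.11, -5.1, -6.32, -7.84, -9.72]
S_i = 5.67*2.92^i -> [5.67, 16.56, 48.34, 141.17, 412.21]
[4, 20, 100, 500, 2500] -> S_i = 4*5^i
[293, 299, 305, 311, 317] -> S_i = 293 + 6*i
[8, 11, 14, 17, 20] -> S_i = 8 + 3*i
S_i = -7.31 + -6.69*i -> [-7.31, -14.0, -20.69, -27.38, -34.07]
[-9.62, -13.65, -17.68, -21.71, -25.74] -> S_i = -9.62 + -4.03*i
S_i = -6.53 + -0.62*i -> [-6.53, -7.15, -7.77, -8.39, -9.01]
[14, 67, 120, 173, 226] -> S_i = 14 + 53*i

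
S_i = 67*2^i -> [67, 134, 268, 536, 1072]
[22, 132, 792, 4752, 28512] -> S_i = 22*6^i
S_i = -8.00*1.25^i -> [-8.0, -10.0, -12.5, -15.62, -19.53]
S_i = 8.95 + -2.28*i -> [8.95, 6.67, 4.39, 2.11, -0.17]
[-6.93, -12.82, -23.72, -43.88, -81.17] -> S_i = -6.93*1.85^i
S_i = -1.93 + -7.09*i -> [-1.93, -9.02, -16.11, -23.2, -30.29]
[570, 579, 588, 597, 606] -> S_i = 570 + 9*i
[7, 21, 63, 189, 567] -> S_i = 7*3^i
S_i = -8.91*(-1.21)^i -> [-8.91, 10.78, -13.05, 15.78, -19.1]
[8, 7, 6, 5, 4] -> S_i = 8 + -1*i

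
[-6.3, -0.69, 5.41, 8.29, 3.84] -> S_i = Random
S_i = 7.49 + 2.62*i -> [7.49, 10.11, 12.73, 15.35, 17.97]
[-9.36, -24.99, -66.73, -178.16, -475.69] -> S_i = -9.36*2.67^i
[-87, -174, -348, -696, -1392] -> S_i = -87*2^i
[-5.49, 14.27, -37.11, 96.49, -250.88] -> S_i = -5.49*(-2.60)^i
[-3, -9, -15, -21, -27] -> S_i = -3 + -6*i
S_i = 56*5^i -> [56, 280, 1400, 7000, 35000]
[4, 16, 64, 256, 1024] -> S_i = 4*4^i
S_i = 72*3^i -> [72, 216, 648, 1944, 5832]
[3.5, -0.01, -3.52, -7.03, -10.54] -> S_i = 3.50 + -3.51*i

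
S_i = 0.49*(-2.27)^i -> [0.49, -1.11, 2.52, -5.73, 13.01]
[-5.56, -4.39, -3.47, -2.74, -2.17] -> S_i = -5.56*0.79^i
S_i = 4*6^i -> [4, 24, 144, 864, 5184]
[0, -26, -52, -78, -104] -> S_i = 0 + -26*i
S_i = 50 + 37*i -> [50, 87, 124, 161, 198]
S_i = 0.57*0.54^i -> [0.57, 0.31, 0.17, 0.09, 0.05]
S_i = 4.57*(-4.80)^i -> [4.57, -21.94, 105.29, -505.41, 2425.95]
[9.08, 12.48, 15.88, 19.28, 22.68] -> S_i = 9.08 + 3.40*i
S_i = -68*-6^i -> [-68, 408, -2448, 14688, -88128]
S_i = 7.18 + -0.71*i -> [7.18, 6.47, 5.76, 5.05, 4.34]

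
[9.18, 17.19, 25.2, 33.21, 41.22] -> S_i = 9.18 + 8.01*i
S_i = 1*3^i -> [1, 3, 9, 27, 81]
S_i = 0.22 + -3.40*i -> [0.22, -3.18, -6.58, -9.98, -13.38]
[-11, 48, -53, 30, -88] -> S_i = Random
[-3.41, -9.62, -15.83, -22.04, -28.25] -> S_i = -3.41 + -6.21*i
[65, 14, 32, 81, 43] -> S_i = Random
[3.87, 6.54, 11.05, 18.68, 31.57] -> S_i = 3.87*1.69^i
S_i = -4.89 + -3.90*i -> [-4.89, -8.79, -12.69, -16.59, -20.49]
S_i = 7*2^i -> [7, 14, 28, 56, 112]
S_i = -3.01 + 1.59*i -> [-3.01, -1.42, 0.17, 1.76, 3.35]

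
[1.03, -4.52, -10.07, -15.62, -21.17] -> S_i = 1.03 + -5.55*i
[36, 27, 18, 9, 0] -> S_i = 36 + -9*i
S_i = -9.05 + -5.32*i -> [-9.05, -14.37, -19.69, -25.01, -30.33]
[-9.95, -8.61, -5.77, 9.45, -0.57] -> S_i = Random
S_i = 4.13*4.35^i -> [4.13, 17.97, 78.15, 339.95, 1478.79]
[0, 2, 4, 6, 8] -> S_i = 0 + 2*i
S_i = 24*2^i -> [24, 48, 96, 192, 384]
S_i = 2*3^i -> [2, 6, 18, 54, 162]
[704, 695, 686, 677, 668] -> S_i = 704 + -9*i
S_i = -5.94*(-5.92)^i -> [-5.94, 35.16, -208.18, 1232.4, -7295.81]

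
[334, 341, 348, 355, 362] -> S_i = 334 + 7*i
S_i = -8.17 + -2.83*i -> [-8.17, -11.0, -13.83, -16.66, -19.49]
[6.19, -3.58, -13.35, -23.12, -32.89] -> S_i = 6.19 + -9.77*i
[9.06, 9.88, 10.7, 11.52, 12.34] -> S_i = 9.06 + 0.82*i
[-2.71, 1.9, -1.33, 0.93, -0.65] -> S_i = -2.71*(-0.70)^i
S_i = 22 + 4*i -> [22, 26, 30, 34, 38]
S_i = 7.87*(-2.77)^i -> [7.87, -21.8, 60.39, -167.27, 463.33]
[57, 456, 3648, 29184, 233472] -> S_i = 57*8^i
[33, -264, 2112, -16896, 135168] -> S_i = 33*-8^i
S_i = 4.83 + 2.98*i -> [4.83, 7.81, 10.79, 13.77, 16.75]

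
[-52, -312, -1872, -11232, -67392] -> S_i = -52*6^i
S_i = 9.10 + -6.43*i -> [9.1, 2.67, -3.76, -10.19, -16.62]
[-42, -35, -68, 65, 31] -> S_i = Random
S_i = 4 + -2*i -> [4, 2, 0, -2, -4]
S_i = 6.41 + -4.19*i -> [6.41, 2.22, -1.97, -6.16, -10.35]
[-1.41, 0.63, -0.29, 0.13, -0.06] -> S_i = -1.41*(-0.45)^i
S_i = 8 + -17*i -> [8, -9, -26, -43, -60]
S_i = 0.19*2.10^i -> [0.19, 0.4, 0.84, 1.76, 3.7]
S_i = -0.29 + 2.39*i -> [-0.29, 2.1, 4.49, 6.88, 9.27]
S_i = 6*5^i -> [6, 30, 150, 750, 3750]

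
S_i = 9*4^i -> [9, 36, 144, 576, 2304]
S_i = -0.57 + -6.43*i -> [-0.57, -7.0, -13.43, -19.86, -26.29]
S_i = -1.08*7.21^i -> [-1.08, -7.79, -56.14, -404.79, -2918.53]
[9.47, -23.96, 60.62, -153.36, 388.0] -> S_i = 9.47*(-2.53)^i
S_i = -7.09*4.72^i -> [-7.09, -33.46, -157.95, -745.54, -3518.96]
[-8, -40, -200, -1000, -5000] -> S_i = -8*5^i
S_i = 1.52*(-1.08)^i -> [1.52, -1.64, 1.77, -1.91, 2.07]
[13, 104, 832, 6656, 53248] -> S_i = 13*8^i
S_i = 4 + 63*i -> [4, 67, 130, 193, 256]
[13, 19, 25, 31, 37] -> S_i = 13 + 6*i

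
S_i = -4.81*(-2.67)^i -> [-4.81, 12.84, -34.29, 91.55, -244.45]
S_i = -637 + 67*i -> [-637, -570, -503, -436, -369]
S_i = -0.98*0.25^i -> [-0.98, -0.24, -0.06, -0.02, -0.0]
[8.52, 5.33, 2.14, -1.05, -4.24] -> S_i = 8.52 + -3.19*i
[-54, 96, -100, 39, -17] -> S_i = Random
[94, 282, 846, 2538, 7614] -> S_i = 94*3^i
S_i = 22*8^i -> [22, 176, 1408, 11264, 90112]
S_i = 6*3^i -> [6, 18, 54, 162, 486]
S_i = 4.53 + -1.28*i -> [4.53, 3.25, 1.97, 0.69, -0.59]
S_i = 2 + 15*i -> [2, 17, 32, 47, 62]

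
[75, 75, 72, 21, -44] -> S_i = Random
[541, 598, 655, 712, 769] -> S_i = 541 + 57*i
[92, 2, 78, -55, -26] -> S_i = Random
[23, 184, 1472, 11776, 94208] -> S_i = 23*8^i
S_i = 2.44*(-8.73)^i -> [2.44, -21.3, 185.96, -1623.43, 14172.51]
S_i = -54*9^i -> [-54, -486, -4374, -39366, -354294]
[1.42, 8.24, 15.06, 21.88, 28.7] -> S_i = 1.42 + 6.82*i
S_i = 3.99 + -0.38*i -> [3.99, 3.61, 3.23, 2.85, 2.47]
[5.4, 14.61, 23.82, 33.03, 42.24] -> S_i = 5.40 + 9.21*i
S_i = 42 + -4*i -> [42, 38, 34, 30, 26]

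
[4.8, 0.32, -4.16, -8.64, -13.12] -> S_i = 4.80 + -4.48*i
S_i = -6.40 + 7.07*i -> [-6.4, 0.67, 7.74, 14.81, 21.88]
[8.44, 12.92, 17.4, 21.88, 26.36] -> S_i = 8.44 + 4.48*i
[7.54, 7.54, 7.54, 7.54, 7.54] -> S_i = 7.54 + 0.00*i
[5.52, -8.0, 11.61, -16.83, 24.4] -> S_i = 5.52*(-1.45)^i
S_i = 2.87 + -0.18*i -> [2.87, 2.69, 2.51, 2.33, 2.15]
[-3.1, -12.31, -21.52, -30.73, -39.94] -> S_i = -3.10 + -9.21*i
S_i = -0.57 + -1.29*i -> [-0.57, -1.86, -3.15, -4.44, -5.73]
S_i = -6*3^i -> [-6, -18, -54, -162, -486]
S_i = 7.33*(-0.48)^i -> [7.33, -3.52, 1.69, -0.81, 0.39]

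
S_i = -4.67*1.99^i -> [-4.67, -9.29, -18.49, -36.8, -73.24]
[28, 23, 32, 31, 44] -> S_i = Random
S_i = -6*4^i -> [-6, -24, -96, -384, -1536]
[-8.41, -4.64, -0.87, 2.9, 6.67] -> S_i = -8.41 + 3.77*i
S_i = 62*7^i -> [62, 434, 3038, 21266, 148862]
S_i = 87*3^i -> [87, 261, 783, 2349, 7047]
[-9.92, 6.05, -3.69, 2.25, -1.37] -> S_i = -9.92*(-0.61)^i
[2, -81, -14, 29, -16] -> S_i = Random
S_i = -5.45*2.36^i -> [-5.45, -12.86, -30.35, -71.64, -169.06]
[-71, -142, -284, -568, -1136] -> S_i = -71*2^i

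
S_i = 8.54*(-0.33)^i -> [8.54, -2.82, 0.93, -0.31, 0.1]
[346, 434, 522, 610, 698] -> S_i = 346 + 88*i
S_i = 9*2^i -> [9, 18, 36, 72, 144]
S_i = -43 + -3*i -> [-43, -46, -49, -52, -55]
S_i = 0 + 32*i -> [0, 32, 64, 96, 128]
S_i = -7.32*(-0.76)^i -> [-7.32, 5.56, -4.23, 3.21, -2.44]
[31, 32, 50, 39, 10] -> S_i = Random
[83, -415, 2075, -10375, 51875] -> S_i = 83*-5^i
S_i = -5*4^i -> [-5, -20, -80, -320, -1280]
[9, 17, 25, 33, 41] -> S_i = 9 + 8*i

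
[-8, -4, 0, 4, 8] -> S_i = -8 + 4*i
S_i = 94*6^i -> [94, 564, 3384, 20304, 121824]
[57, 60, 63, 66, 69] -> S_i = 57 + 3*i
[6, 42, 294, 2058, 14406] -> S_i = 6*7^i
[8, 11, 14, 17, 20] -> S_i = 8 + 3*i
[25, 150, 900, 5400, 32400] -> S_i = 25*6^i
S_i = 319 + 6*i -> [319, 325, 331, 337, 343]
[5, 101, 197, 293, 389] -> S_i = 5 + 96*i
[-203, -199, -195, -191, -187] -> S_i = -203 + 4*i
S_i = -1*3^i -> [-1, -3, -9, -27, -81]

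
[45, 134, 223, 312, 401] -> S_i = 45 + 89*i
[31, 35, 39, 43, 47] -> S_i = 31 + 4*i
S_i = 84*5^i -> [84, 420, 2100, 10500, 52500]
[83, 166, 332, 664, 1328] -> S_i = 83*2^i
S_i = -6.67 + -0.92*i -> [-6.67, -7.59, -8.51, -9.43, -10.35]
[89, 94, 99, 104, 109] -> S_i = 89 + 5*i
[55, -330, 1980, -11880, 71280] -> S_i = 55*-6^i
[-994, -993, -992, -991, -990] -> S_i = -994 + 1*i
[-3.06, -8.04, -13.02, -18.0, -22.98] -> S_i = -3.06 + -4.98*i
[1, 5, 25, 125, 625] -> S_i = 1*5^i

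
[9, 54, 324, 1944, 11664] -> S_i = 9*6^i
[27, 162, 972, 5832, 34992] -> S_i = 27*6^i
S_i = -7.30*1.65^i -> [-7.3, -12.04, -19.87, -32.79, -54.11]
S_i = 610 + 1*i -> [610, 611, 612, 613, 614]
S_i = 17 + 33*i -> [17, 50, 83, 116, 149]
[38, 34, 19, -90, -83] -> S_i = Random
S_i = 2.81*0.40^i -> [2.81, 1.12, 0.45, 0.18, 0.07]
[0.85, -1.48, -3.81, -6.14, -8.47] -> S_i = 0.85 + -2.33*i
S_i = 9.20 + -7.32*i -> [9.2, 1.88, -5.44, -12.76, -20.08]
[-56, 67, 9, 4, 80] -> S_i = Random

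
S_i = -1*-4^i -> [-1, 4, -16, 64, -256]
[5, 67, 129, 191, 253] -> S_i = 5 + 62*i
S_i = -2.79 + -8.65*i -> [-2.79, -11.44, -20.09, -28.74, -37.39]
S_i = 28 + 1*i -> [28, 29, 30, 31, 32]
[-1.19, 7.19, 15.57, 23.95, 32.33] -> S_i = -1.19 + 8.38*i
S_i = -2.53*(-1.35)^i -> [-2.53, 3.42, -4.61, 6.22, -8.4]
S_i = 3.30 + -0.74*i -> [3.3, 2.56, 1.82, 1.08, 0.34]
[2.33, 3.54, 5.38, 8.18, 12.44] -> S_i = 2.33*1.52^i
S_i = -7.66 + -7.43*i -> [-7.66, -15.09, -22.52, -29.95, -37.38]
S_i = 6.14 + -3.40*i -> [6.14, 2.74, -0.66, -4.06, -7.46]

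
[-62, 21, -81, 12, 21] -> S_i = Random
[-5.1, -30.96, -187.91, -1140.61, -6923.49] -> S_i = -5.10*6.07^i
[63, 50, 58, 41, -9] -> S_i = Random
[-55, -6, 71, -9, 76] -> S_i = Random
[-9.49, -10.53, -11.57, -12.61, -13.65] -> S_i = -9.49 + -1.04*i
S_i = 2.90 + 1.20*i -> [2.9, 4.1, 5.3, 6.5, 7.7]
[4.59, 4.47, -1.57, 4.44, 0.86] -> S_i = Random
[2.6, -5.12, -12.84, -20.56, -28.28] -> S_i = 2.60 + -7.72*i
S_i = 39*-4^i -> [39, -156, 624, -2496, 9984]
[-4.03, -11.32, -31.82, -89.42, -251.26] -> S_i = -4.03*2.81^i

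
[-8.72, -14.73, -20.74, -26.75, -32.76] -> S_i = -8.72 + -6.01*i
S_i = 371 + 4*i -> [371, 375, 379, 383, 387]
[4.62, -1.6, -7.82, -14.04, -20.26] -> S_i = 4.62 + -6.22*i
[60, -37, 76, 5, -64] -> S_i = Random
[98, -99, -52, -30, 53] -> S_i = Random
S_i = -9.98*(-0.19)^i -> [-9.98, 1.9, -0.36, 0.07, -0.01]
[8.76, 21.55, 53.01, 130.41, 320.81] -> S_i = 8.76*2.46^i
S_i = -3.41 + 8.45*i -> [-3.41, 5.04, 13.49, 21.94, 30.39]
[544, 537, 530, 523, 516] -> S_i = 544 + -7*i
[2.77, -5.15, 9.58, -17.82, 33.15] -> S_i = 2.77*(-1.86)^i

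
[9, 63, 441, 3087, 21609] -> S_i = 9*7^i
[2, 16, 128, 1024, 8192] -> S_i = 2*8^i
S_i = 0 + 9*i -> [0, 9, 18, 27, 36]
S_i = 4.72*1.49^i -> [4.72, 7.03, 10.48, 15.61, 23.26]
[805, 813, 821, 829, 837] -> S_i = 805 + 8*i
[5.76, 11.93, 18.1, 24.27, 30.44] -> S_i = 5.76 + 6.17*i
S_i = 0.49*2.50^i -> [0.49, 1.23, 3.06, 7.66, 19.14]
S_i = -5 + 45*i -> [-5, 40, 85, 130, 175]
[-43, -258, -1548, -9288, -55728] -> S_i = -43*6^i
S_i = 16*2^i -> [16, 32, 64, 128, 256]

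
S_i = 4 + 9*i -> [4, 13, 22, 31, 40]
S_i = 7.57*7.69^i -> [7.57, 58.21, 447.66, 3442.51, 26472.88]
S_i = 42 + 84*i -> [42, 126, 210, 294, 378]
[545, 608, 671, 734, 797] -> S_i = 545 + 63*i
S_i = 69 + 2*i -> [69, 71, 73, 75, 77]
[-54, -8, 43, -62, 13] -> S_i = Random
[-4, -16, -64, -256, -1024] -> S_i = -4*4^i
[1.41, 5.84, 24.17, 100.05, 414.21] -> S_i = 1.41*4.14^i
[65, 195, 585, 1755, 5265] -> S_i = 65*3^i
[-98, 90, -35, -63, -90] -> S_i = Random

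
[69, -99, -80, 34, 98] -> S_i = Random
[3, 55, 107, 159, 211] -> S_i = 3 + 52*i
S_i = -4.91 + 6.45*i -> [-4.91, 1.54, 7.99, 14.44, 20.89]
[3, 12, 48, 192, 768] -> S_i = 3*4^i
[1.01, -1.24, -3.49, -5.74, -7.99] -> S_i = 1.01 + -2.25*i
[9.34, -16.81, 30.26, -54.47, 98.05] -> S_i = 9.34*(-1.80)^i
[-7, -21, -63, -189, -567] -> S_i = -7*3^i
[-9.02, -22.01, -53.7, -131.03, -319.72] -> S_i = -9.02*2.44^i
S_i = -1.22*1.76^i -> [-1.22, -2.15, -3.78, -6.65, -11.71]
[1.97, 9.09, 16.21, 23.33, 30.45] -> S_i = 1.97 + 7.12*i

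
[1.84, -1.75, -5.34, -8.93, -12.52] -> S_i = 1.84 + -3.59*i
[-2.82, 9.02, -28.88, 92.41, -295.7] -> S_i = -2.82*(-3.20)^i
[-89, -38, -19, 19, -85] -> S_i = Random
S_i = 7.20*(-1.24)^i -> [7.2, -8.93, 11.07, -13.73, 17.02]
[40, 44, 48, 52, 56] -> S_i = 40 + 4*i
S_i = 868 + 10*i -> [868, 878, 888, 898, 908]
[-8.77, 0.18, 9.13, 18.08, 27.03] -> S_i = -8.77 + 8.95*i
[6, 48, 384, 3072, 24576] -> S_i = 6*8^i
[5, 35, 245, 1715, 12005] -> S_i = 5*7^i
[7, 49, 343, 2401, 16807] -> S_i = 7*7^i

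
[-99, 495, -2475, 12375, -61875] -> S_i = -99*-5^i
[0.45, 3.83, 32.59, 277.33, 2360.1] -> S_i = 0.45*8.51^i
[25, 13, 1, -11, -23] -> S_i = 25 + -12*i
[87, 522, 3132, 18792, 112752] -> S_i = 87*6^i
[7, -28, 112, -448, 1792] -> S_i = 7*-4^i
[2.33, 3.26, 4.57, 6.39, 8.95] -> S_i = 2.33*1.40^i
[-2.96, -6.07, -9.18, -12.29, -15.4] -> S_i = -2.96 + -3.11*i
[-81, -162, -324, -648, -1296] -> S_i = -81*2^i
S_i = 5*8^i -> [5, 40, 320, 2560, 20480]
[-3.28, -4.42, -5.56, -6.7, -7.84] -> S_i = -3.28 + -1.14*i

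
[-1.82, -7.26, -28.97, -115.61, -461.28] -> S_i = -1.82*3.99^i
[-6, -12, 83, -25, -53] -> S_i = Random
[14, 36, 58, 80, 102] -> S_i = 14 + 22*i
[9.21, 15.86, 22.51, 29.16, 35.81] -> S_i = 9.21 + 6.65*i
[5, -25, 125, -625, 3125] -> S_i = 5*-5^i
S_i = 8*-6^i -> [8, -48, 288, -1728, 10368]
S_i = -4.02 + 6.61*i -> [-4.02, 2.59, 9.2, 15.81, 22.42]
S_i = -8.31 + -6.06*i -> [-8.31, -14.37, -20.43, -26.49, -32.55]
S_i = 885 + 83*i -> [885, 968, 1051, 1134, 1217]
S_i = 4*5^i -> [4, 20, 100, 500, 2500]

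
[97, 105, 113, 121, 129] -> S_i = 97 + 8*i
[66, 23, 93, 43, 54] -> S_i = Random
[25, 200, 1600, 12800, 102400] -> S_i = 25*8^i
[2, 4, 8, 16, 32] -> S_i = 2*2^i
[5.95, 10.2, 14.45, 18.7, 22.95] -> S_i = 5.95 + 4.25*i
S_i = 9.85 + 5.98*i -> [9.85, 15.83, 21.81, 27.79, 33.77]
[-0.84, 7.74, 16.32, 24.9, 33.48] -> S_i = -0.84 + 8.58*i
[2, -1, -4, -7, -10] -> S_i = 2 + -3*i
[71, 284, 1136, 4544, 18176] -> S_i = 71*4^i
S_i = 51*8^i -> [51, 408, 3264, 26112, 208896]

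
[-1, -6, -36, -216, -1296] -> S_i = -1*6^i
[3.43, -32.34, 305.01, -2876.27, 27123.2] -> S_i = 3.43*(-9.43)^i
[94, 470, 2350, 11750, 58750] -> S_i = 94*5^i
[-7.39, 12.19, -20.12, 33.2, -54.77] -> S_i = -7.39*(-1.65)^i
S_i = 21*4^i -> [21, 84, 336, 1344, 5376]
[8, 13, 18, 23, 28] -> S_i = 8 + 5*i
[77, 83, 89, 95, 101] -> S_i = 77 + 6*i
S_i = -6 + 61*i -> [-6, 55, 116, 177, 238]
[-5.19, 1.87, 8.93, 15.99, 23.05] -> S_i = -5.19 + 7.06*i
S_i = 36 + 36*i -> [36, 72, 108, 144, 180]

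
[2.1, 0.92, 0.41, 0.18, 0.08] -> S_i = 2.10*0.44^i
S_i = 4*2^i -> [4, 8, 16, 32, 64]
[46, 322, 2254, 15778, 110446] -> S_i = 46*7^i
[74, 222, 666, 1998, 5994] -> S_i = 74*3^i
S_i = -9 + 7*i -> [-9, -2, 5, 12, 19]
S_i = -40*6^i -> [-40, -240, -1440, -8640, -51840]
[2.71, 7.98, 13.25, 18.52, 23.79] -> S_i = 2.71 + 5.27*i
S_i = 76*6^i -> [76, 456, 2736, 16416, 98496]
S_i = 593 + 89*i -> [593, 682, 771, 860, 949]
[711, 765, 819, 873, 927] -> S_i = 711 + 54*i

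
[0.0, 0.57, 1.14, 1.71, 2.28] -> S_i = -0.00 + 0.57*i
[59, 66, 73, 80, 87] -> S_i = 59 + 7*i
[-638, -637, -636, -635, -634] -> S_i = -638 + 1*i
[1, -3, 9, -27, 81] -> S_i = 1*-3^i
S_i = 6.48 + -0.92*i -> [6.48, 5.56, 4.64, 3.72, 2.8]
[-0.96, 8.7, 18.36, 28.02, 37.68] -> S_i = -0.96 + 9.66*i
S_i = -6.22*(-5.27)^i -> [-6.22, 32.78, -172.75, 910.38, -4797.7]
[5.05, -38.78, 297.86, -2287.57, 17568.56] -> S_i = 5.05*(-7.68)^i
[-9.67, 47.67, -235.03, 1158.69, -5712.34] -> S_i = -9.67*(-4.93)^i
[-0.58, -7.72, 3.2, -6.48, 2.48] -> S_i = Random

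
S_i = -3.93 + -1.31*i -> [-3.93, -5.24, -6.55, -7.86, -9.17]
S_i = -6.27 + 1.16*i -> [-6.27, -5.11, -3.95, -2.79, -1.63]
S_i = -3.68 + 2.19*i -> [-3.68, -1.49, 0.7, 2.89, 5.08]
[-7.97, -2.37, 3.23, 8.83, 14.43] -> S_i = -7.97 + 5.60*i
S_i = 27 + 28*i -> [27, 55, 83, 111, 139]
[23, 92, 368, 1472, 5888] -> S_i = 23*4^i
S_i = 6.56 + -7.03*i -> [6.56, -0.47, -7.5, -14.53, -21.56]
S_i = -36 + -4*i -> [-36, -40, -44, -48, -52]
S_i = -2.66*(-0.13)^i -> [-2.66, 0.35, -0.04, 0.01, -0.0]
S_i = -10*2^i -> [-10, -20, -40, -80, -160]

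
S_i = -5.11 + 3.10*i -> [-5.11, -2.01, 1.09, 4.19, 7.29]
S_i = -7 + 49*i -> [-7, 42, 91, 140, 189]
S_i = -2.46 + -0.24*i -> [-2.46, -2.7, -2.94, -3.18, -3.42]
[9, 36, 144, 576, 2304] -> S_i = 9*4^i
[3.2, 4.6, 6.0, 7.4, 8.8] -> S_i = 3.20 + 1.40*i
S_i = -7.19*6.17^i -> [-7.19, -44.36, -273.72, -1688.82, -10420.04]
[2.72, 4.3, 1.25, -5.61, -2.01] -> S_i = Random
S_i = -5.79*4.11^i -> [-5.79, -23.8, -97.81, -401.98, -1652.14]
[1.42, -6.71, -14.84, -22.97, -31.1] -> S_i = 1.42 + -8.13*i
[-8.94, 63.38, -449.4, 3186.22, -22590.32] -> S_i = -8.94*(-7.09)^i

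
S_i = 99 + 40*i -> [99, 139, 179, 219, 259]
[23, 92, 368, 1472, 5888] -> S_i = 23*4^i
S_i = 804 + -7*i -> [804, 797, 790, 783, 776]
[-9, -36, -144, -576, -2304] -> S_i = -9*4^i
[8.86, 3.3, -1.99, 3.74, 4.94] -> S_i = Random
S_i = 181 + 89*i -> [181, 270, 359, 448, 537]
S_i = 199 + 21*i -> [199, 220, 241, 262, 283]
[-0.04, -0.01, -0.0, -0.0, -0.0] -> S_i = -0.04*0.15^i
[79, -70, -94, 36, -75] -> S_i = Random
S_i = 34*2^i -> [34, 68, 136, 272, 544]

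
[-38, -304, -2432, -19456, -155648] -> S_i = -38*8^i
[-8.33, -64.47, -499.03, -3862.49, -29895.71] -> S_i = -8.33*7.74^i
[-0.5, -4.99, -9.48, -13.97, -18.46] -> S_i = -0.50 + -4.49*i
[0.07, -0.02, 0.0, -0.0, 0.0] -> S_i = 0.07*(-0.22)^i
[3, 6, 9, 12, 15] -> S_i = 3 + 3*i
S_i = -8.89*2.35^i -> [-8.89, -20.89, -49.1, -115.37, -271.13]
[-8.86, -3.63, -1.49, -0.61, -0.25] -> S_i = -8.86*0.41^i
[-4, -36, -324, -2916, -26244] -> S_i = -4*9^i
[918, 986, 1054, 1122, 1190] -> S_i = 918 + 68*i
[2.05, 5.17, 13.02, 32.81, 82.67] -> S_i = 2.05*2.52^i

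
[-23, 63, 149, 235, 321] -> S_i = -23 + 86*i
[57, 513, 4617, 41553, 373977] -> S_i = 57*9^i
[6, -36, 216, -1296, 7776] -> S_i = 6*-6^i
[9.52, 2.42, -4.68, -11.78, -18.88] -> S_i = 9.52 + -7.10*i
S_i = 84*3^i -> [84, 252, 756, 2268, 6804]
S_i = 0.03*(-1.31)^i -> [0.03, -0.04, 0.05, -0.07, 0.09]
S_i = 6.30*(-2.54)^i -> [6.3, -16.0, 40.65, -103.24, 262.23]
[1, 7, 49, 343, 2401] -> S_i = 1*7^i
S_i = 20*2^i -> [20, 40, 80, 160, 320]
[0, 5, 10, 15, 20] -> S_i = 0 + 5*i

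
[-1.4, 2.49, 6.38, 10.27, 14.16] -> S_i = -1.40 + 3.89*i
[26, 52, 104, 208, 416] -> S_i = 26*2^i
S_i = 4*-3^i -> [4, -12, 36, -108, 324]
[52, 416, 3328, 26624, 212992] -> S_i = 52*8^i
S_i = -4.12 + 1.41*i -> [-4.12, -2.71, -1.3, 0.11, 1.52]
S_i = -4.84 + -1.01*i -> [-4.84, -5.85, -6.86, -7.87, -8.88]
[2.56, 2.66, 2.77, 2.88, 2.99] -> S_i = 2.56*1.04^i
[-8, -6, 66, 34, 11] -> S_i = Random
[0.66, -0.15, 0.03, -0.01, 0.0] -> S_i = 0.66*(-0.22)^i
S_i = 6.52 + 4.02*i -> [6.52, 10.54, 14.56, 18.58, 22.6]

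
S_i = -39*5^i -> [-39, -195, -975, -4875, -24375]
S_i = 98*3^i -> [98, 294, 882, 2646, 7938]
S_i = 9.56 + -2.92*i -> [9.56, 6.64, 3.72, 0.8, -2.12]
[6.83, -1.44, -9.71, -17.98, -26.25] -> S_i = 6.83 + -8.27*i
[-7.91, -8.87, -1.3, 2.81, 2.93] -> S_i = Random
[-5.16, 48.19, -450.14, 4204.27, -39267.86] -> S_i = -5.16*(-9.34)^i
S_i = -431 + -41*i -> [-431, -472, -513, -554, -595]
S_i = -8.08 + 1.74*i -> [-8.08, -6.34, -4.6, -2.86, -1.12]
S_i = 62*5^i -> [62, 310, 1550, 7750, 38750]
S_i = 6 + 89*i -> [6, 95, 184, 273, 362]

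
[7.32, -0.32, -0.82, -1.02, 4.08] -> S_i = Random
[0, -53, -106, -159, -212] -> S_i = 0 + -53*i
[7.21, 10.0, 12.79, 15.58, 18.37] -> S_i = 7.21 + 2.79*i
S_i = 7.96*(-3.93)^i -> [7.96, -31.28, 122.94, -483.16, 1898.82]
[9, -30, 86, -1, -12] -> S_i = Random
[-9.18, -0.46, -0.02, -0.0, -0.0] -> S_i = -9.18*0.05^i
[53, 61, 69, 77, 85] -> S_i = 53 + 8*i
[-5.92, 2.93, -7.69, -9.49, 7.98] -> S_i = Random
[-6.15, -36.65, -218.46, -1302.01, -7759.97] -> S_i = -6.15*5.96^i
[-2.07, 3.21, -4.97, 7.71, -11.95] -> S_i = -2.07*(-1.55)^i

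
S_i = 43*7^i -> [43, 301, 2107, 14749, 103243]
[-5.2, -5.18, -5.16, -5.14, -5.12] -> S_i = -5.20 + 0.02*i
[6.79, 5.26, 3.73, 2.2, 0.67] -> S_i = 6.79 + -1.53*i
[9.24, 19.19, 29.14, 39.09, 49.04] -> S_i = 9.24 + 9.95*i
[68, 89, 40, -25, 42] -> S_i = Random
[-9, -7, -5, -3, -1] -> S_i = -9 + 2*i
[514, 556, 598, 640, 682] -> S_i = 514 + 42*i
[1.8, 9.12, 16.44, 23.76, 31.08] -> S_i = 1.80 + 7.32*i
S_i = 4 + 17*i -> [4, 21, 38, 55, 72]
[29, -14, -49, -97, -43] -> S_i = Random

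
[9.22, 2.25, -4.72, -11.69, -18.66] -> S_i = 9.22 + -6.97*i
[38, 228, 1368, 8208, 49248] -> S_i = 38*6^i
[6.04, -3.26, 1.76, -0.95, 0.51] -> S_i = 6.04*(-0.54)^i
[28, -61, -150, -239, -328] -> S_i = 28 + -89*i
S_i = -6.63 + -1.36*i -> [-6.63, -7.99, -9.35, -10.71, -12.07]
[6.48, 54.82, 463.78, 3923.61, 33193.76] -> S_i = 6.48*8.46^i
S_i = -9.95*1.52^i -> [-9.95, -15.12, -22.99, -34.94, -53.11]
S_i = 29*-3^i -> [29, -87, 261, -783, 2349]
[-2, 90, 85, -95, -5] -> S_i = Random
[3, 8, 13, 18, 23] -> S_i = 3 + 5*i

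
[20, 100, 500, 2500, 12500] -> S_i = 20*5^i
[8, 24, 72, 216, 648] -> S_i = 8*3^i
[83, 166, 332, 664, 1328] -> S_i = 83*2^i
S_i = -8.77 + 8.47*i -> [-8.77, -0.3, 8.17, 16.64, 25.11]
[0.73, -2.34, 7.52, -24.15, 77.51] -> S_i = 0.73*(-3.21)^i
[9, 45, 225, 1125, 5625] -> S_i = 9*5^i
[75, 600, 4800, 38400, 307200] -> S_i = 75*8^i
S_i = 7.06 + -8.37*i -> [7.06, -1.31, -9.68, -18.05, -26.42]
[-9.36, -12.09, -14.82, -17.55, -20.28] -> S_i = -9.36 + -2.73*i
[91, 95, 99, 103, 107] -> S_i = 91 + 4*i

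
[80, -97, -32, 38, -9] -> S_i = Random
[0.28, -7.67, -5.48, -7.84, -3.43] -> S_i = Random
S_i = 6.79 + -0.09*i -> [6.79, 6.7, 6.61, 6.52, 6.43]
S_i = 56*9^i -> [56, 504, 4536, 40824, 367416]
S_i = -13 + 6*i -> [-13, -7, -1, 5, 11]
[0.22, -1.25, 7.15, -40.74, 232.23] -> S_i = 0.22*(-5.70)^i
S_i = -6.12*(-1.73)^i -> [-6.12, 10.59, -18.32, 31.69, -54.82]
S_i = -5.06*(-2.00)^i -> [-5.06, 10.12, -20.24, 40.48, -80.96]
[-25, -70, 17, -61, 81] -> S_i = Random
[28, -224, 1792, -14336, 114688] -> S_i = 28*-8^i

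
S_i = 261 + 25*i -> [261, 286, 311, 336, 361]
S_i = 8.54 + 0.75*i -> [8.54, 9.29, 10.04, 10.79, 11.54]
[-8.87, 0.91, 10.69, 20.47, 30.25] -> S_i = -8.87 + 9.78*i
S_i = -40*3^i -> [-40, -120, -360, -1080, -3240]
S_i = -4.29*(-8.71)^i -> [-4.29, 37.37, -325.46, 2834.73, -24690.5]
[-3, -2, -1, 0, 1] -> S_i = -3 + 1*i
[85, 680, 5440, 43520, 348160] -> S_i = 85*8^i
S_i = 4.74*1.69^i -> [4.74, 8.01, 13.54, 22.88, 38.67]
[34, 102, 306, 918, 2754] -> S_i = 34*3^i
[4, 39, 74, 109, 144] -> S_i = 4 + 35*i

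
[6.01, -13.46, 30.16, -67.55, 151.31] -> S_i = 6.01*(-2.24)^i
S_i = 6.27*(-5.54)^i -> [6.27, -34.74, 192.44, -1066.1, 5906.18]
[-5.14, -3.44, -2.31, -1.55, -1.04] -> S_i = -5.14*0.67^i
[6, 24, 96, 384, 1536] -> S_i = 6*4^i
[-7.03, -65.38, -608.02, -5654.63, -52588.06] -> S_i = -7.03*9.30^i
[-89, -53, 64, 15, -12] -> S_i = Random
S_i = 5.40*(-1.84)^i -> [5.4, -9.94, 18.28, -33.64, 61.9]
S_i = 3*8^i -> [3, 24, 192, 1536, 12288]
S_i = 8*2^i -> [8, 16, 32, 64, 128]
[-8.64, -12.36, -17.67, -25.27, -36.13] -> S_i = -8.64*1.43^i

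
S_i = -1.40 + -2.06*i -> [-1.4, -3.46, -5.52, -7.58, -9.64]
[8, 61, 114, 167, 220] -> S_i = 8 + 53*i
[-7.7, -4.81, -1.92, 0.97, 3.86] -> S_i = -7.70 + 2.89*i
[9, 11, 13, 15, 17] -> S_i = 9 + 2*i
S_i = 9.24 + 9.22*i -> [9.24, 18.46, 27.68, 36.9, 46.12]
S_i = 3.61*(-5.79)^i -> [3.61, -20.9, 121.02, -700.72, 4057.15]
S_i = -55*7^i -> [-55, -385, -2695, -18865, -132055]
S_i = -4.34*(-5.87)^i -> [-4.34, 25.48, -149.54, 877.82, -5152.79]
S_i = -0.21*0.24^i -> [-0.21, -0.05, -0.01, -0.0, -0.0]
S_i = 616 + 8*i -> [616, 624, 632, 640, 648]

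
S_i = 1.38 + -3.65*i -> [1.38, -2.27, -5.92, -9.57, -13.22]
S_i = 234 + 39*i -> [234, 273, 312, 351, 390]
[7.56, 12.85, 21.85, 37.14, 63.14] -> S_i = 7.56*1.70^i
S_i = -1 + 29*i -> [-1, 28, 57, 86, 115]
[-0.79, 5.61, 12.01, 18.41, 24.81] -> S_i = -0.79 + 6.40*i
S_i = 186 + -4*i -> [186, 182, 178, 174, 170]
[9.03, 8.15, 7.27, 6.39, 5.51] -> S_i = 9.03 + -0.88*i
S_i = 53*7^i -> [53, 371, 2597, 18179, 127253]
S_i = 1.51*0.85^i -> [1.51, 1.28, 1.09, 0.93, 0.79]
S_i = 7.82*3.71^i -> [7.82, 29.01, 107.64, 399.33, 1481.5]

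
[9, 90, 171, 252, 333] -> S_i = 9 + 81*i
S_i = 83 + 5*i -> [83, 88, 93, 98, 103]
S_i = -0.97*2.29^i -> [-0.97, -2.22, -5.09, -11.65, -26.68]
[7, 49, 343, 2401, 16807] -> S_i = 7*7^i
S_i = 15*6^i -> [15, 90, 540, 3240, 19440]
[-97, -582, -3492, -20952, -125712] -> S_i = -97*6^i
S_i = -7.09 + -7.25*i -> [-7.09, -14.34, -21.59, -28.84, -36.09]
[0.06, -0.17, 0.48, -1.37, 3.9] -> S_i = 0.06*(-2.84)^i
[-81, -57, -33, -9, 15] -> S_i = -81 + 24*i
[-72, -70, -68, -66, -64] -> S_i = -72 + 2*i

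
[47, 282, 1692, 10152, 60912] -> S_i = 47*6^i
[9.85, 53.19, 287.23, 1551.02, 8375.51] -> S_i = 9.85*5.40^i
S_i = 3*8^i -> [3, 24, 192, 1536, 12288]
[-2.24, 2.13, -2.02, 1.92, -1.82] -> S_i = -2.24*(-0.95)^i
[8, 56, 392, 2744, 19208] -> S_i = 8*7^i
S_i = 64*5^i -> [64, 320, 1600, 8000, 40000]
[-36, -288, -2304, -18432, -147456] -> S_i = -36*8^i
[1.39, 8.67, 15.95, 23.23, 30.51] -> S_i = 1.39 + 7.28*i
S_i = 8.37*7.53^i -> [8.37, 63.03, 474.59, 3573.64, 26909.48]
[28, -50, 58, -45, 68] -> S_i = Random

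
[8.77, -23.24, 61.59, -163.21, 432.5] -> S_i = 8.77*(-2.65)^i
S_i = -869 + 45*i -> [-869, -824, -779, -734, -689]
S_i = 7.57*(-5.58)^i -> [7.57, -42.24, 235.7, -1315.22, 7338.93]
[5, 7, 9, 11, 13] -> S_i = 5 + 2*i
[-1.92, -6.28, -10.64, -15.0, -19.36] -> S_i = -1.92 + -4.36*i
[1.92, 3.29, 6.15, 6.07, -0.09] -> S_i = Random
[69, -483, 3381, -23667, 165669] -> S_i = 69*-7^i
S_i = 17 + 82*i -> [17, 99, 181, 263, 345]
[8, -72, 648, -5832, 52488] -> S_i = 8*-9^i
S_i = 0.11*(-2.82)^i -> [0.11, -0.31, 0.87, -2.47, 6.96]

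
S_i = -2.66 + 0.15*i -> [-2.66, -2.51, -2.36, -2.21, -2.06]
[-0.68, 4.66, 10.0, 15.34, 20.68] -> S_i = -0.68 + 5.34*i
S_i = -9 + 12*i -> [-9, 3, 15, 27, 39]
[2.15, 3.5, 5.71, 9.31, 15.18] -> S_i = 2.15*1.63^i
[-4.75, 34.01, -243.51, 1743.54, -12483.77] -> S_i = -4.75*(-7.16)^i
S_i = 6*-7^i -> [6, -42, 294, -2058, 14406]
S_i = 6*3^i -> [6, 18, 54, 162, 486]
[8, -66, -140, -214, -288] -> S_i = 8 + -74*i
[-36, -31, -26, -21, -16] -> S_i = -36 + 5*i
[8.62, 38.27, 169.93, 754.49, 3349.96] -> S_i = 8.62*4.44^i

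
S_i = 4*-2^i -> [4, -8, 16, -32, 64]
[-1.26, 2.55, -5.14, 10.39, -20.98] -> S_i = -1.26*(-2.02)^i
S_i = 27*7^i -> [27, 189, 1323, 9261, 64827]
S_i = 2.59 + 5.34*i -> [2.59, 7.93, 13.27, 18.61, 23.95]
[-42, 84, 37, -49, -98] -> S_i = Random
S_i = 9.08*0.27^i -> [9.08, 2.45, 0.66, 0.18, 0.05]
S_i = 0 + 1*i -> [0, 1, 2, 3, 4]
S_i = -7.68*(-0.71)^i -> [-7.68, 5.45, -3.87, 2.75, -1.95]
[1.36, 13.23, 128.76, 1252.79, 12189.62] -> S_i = 1.36*9.73^i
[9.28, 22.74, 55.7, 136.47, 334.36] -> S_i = 9.28*2.45^i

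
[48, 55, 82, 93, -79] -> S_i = Random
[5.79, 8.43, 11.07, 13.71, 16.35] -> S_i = 5.79 + 2.64*i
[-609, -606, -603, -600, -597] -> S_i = -609 + 3*i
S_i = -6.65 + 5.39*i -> [-6.65, -1.26, 4.13, 9.52, 14.91]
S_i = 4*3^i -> [4, 12, 36, 108, 324]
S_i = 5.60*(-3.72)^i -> [5.6, -20.83, 77.5, -288.28, 1072.41]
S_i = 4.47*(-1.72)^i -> [4.47, -7.69, 13.22, -22.75, 39.12]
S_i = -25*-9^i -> [-25, 225, -2025, 18225, -164025]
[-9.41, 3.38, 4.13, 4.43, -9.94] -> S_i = Random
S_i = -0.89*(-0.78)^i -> [-0.89, 0.69, -0.54, 0.42, -0.33]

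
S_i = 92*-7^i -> [92, -644, 4508, -31556, 220892]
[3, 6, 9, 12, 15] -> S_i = 3 + 3*i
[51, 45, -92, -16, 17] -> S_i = Random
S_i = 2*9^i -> [2, 18, 162, 1458, 13122]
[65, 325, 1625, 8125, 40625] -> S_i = 65*5^i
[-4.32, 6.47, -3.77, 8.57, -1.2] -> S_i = Random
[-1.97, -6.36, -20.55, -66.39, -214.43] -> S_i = -1.97*3.23^i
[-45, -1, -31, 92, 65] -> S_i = Random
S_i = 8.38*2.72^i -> [8.38, 22.79, 62.0, 168.64, 458.69]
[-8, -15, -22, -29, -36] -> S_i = -8 + -7*i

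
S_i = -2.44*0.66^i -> [-2.44, -1.61, -1.06, -0.7, -0.46]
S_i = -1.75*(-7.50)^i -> [-1.75, 13.12, -98.44, 738.28, -5537.11]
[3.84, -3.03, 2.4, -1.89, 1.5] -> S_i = 3.84*(-0.79)^i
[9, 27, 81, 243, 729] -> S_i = 9*3^i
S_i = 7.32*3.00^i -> [7.32, 21.96, 65.88, 197.64, 592.92]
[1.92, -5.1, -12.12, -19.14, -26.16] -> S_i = 1.92 + -7.02*i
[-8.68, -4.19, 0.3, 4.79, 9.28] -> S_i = -8.68 + 4.49*i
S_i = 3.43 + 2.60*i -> [3.43, 6.03, 8.63, 11.23, 13.83]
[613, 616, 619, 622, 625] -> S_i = 613 + 3*i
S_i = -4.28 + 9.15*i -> [-4.28, 4.87, 14.02, 23.17, 32.32]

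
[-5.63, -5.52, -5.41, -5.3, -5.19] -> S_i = -5.63*0.98^i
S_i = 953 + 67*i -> [953, 1020, 1087, 1154, 1221]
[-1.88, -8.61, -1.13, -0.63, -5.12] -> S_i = Random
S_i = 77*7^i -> [77, 539, 3773, 26411, 184877]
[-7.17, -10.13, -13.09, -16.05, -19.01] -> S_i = -7.17 + -2.96*i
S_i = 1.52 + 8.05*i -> [1.52, 9.57, 17.62, 25.67, 33.72]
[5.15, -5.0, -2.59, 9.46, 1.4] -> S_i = Random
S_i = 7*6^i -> [7, 42, 252, 1512, 9072]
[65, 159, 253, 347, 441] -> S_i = 65 + 94*i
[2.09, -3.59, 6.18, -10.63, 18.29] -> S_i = 2.09*(-1.72)^i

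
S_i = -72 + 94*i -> [-72, 22, 116, 210, 304]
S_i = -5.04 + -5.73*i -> [-5.04, -10.77, -16.5, -22.23, -27.96]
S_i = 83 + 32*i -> [83, 115, 147, 179, 211]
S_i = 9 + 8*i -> [9, 17, 25, 33, 41]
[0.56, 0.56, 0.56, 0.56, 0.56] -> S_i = 0.56*1.00^i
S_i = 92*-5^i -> [92, -460, 2300, -11500, 57500]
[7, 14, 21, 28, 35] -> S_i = 7 + 7*i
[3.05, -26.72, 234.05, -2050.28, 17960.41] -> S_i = 3.05*(-8.76)^i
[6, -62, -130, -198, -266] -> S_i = 6 + -68*i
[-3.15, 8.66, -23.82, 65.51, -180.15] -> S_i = -3.15*(-2.75)^i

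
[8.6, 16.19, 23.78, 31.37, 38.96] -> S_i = 8.60 + 7.59*i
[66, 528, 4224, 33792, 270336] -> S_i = 66*8^i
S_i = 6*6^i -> [6, 36, 216, 1296, 7776]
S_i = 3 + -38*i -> [3, -35, -73, -111, -149]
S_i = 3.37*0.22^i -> [3.37, 0.74, 0.16, 0.04, 0.01]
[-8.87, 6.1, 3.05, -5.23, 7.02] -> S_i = Random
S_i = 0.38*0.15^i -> [0.38, 0.06, 0.01, 0.0, 0.0]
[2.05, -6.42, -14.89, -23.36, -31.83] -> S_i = 2.05 + -8.47*i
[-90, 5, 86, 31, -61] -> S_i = Random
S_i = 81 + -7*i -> [81, 74, 67, 60, 53]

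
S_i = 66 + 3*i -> [66, 69, 72, 75, 78]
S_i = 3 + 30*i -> [3, 33, 63, 93, 123]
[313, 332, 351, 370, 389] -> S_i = 313 + 19*i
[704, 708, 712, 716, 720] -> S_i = 704 + 4*i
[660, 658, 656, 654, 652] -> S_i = 660 + -2*i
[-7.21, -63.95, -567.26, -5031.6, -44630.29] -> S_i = -7.21*8.87^i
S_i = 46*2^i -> [46, 92, 184, 368, 736]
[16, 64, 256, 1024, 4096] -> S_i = 16*4^i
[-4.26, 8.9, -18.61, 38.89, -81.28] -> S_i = -4.26*(-2.09)^i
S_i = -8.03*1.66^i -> [-8.03, -13.33, -22.13, -36.73, -60.97]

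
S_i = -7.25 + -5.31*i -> [-7.25, -12.56, -17.87, -23.18, -28.49]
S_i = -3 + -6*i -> [-3, -9, -15, -21, -27]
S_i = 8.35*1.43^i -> [8.35, 11.94, 17.07, 24.42, 34.92]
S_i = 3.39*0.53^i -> [3.39, 1.8, 0.95, 0.5, 0.27]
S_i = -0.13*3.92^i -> [-0.13, -0.51, -2.0, -7.83, -30.7]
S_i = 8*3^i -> [8, 24, 72, 216, 648]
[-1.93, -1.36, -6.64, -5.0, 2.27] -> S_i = Random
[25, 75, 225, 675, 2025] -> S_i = 25*3^i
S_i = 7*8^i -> [7, 56, 448, 3584, 28672]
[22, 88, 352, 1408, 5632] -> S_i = 22*4^i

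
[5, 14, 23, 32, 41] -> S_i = 5 + 9*i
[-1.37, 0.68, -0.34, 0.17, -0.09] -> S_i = -1.37*(-0.50)^i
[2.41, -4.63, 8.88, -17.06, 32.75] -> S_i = 2.41*(-1.92)^i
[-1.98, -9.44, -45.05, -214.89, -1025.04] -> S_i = -1.98*4.77^i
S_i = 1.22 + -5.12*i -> [1.22, -3.9, -9.02, -14.14, -19.26]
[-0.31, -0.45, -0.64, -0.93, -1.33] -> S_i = -0.31*1.44^i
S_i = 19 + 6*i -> [19, 25, 31, 37, 43]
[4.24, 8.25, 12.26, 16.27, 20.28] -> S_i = 4.24 + 4.01*i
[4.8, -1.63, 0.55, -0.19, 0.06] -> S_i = 4.80*(-0.34)^i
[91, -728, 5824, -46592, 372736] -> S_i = 91*-8^i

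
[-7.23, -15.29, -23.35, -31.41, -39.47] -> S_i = -7.23 + -8.06*i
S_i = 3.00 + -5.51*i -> [3.0, -2.51, -8.02, -13.53, -19.04]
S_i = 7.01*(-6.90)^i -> [7.01, -48.37, 333.75, -2302.85, 15889.65]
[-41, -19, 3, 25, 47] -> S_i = -41 + 22*i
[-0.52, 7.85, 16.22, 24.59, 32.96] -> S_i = -0.52 + 8.37*i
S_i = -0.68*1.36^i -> [-0.68, -0.92, -1.26, -1.71, -2.33]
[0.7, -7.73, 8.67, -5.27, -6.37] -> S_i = Random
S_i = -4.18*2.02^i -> [-4.18, -8.44, -17.06, -34.45, -69.6]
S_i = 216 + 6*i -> [216, 222, 228, 234, 240]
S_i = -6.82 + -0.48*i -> [-6.82, -7.3, -7.78, -8.26, -8.74]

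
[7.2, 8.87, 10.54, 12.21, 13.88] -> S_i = 7.20 + 1.67*i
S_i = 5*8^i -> [5, 40, 320, 2560, 20480]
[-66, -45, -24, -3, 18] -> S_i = -66 + 21*i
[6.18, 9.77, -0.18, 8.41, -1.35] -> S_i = Random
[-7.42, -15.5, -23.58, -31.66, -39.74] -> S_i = -7.42 + -8.08*i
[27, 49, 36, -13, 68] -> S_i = Random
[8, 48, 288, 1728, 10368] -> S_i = 8*6^i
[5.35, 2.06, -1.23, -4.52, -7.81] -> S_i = 5.35 + -3.29*i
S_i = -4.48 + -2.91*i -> [-4.48, -7.39, -10.3, -13.21, -16.12]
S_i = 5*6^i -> [5, 30, 180, 1080, 6480]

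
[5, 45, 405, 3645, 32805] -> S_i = 5*9^i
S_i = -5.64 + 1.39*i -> [-5.64, -4.25, -2.86, -1.47, -0.08]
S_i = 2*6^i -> [2, 12, 72, 432, 2592]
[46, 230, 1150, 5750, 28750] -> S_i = 46*5^i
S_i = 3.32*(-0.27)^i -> [3.32, -0.9, 0.24, -0.07, 0.02]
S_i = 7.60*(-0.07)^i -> [7.6, -0.53, 0.04, -0.0, 0.0]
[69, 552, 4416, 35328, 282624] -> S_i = 69*8^i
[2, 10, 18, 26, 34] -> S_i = 2 + 8*i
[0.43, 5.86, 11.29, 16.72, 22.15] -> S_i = 0.43 + 5.43*i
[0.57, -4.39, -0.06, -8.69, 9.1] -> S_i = Random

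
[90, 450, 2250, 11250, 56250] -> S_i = 90*5^i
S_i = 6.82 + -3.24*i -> [6.82, 3.58, 0.34, -2.9, -6.14]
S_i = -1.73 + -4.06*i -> [-1.73, -5.79, -9.85, -13.91, -17.97]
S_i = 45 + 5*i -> [45, 50, 55, 60, 65]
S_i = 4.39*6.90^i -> [4.39, 30.29, 209.01, 1442.15, 9950.87]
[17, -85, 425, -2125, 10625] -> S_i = 17*-5^i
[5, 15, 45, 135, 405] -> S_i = 5*3^i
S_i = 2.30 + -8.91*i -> [2.3, -6.61, -15.52, -24.43, -33.34]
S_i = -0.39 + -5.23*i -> [-0.39, -5.62, -10.85, -16.08, -21.31]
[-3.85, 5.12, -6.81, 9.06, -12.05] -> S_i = -3.85*(-1.33)^i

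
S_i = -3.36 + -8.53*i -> [-3.36, -11.89, -20.42, -28.95, -37.48]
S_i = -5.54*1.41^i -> [-5.54, -7.81, -11.01, -15.53, -21.9]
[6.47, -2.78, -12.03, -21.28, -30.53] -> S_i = 6.47 + -9.25*i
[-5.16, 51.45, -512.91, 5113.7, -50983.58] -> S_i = -5.16*(-9.97)^i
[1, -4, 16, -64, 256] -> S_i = 1*-4^i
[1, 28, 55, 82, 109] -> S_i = 1 + 27*i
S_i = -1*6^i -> [-1, -6, -36, -216, -1296]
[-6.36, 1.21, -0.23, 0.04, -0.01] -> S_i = -6.36*(-0.19)^i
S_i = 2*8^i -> [2, 16, 128, 1024, 8192]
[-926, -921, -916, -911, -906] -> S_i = -926 + 5*i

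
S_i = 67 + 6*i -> [67, 73, 79, 85, 91]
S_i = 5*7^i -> [5, 35, 245, 1715, 12005]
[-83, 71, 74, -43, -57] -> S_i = Random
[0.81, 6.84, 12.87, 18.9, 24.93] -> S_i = 0.81 + 6.03*i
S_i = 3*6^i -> [3, 18, 108, 648, 3888]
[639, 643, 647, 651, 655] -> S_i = 639 + 4*i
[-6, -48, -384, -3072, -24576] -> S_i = -6*8^i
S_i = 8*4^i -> [8, 32, 128, 512, 2048]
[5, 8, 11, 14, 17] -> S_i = 5 + 3*i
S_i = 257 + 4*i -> [257, 261, 265, 269, 273]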